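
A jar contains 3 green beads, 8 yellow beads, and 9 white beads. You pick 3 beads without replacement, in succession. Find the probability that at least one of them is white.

P(no white) = 11/20 × 10/19 × 9/18 = 990/6840 = 11/76.
P(at least one) = 1 − 11/76 = 65/76.

65/76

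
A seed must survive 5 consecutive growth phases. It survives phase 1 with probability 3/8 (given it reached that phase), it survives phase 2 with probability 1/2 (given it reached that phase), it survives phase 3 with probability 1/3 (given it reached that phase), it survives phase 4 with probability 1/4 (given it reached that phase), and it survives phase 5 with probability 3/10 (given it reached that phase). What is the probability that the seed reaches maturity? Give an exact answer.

3/640

Each stage is reached only if all earlier stages succeed, so
P = 3/8 × 1/2 × 1/3 × 1/4 × 3/10 = 9/1920 = 3/640.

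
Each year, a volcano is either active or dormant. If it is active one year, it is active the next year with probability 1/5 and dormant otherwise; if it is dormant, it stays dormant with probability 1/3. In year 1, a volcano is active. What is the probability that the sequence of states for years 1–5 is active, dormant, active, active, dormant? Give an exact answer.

Year 1 is given. For each transition, use the conditional probability from the current state:
P(dormant | active) = 4/5; P(active | dormant) = 2/3; P(active | active) = 1/5; P(dormant | active) = 4/5.
P = 4/5 × 2/3 × 1/5 × 4/5 = 32/375.

32/375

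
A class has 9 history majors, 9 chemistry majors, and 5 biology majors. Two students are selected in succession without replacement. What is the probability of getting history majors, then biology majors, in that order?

45/506

Each draw changes the counts, so multiply the conditional probabilities along the sequence:
P = 9/23 × 5/22 = 45/506.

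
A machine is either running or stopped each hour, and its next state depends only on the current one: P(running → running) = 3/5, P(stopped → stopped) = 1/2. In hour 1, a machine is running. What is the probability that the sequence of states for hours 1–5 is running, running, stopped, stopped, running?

3/50

Hour 1 is given. For each transition, use the conditional probability from the current state:
P(running | running) = 3/5; P(stopped | running) = 2/5; P(stopped | stopped) = 1/2; P(running | stopped) = 1/2.
P = 3/5 × 2/5 × 1/2 × 1/2 = 6/100 = 3/50.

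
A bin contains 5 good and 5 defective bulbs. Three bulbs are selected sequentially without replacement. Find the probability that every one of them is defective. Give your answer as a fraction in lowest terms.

P(all defective) = 5/10 × 4/9 × 3/8 = 60/720 = 1/12.

1/12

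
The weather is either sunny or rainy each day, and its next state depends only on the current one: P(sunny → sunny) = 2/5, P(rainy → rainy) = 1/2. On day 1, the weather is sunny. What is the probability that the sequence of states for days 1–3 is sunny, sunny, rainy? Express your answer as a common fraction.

6/25

Day 1 is given. For each transition, use the conditional probability from the current state:
P(sunny | sunny) = 2/5; P(rainy | sunny) = 3/5.
P = 2/5 × 3/5 = 6/25.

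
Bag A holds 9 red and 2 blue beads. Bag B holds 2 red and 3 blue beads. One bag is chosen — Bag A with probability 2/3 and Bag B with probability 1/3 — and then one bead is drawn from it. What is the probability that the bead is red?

From Bag A: P(red) = 9/11.
From Bag B: P(red) = 2/5.
Total probability = (2/3)(9/11) + (1/3)(2/5) = 112/165.

112/165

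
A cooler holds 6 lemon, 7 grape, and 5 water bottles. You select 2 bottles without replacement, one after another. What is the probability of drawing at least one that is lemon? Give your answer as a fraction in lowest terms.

29/51

P(no lemon) = 12/18 × 11/17 = 132/306 = 22/51.
P(at least one) = 1 − 22/51 = 29/51.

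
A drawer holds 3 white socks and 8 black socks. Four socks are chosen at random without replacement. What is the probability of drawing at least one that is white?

P(no white) = 8/11 × 7/10 × 6/9 × 5/8 = 1680/7920 = 7/33.
P(at least one) = 1 − 7/33 = 26/33.

26/33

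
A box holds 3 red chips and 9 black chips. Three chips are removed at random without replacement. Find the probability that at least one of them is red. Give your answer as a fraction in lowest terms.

34/55

P(no red) = 9/12 × 8/11 × 7/10 = 504/1320 = 21/55.
P(at least one) = 1 − 21/55 = 34/55.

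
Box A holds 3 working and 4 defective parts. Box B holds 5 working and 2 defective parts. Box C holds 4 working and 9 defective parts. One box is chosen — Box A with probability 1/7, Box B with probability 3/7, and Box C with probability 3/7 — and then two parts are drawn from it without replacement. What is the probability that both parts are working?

From Box A: P(both working) = (3/7)(2/6) = 1/7.
From Box B: P(both working) = (5/7)(4/6) = 10/21.
From Box C: P(both working) = (4/13)(3/12) = 1/13.
Total probability = (1/7)(1/7) + (3/7)(10/21) + (3/7)(1/13) = 164/637.

164/637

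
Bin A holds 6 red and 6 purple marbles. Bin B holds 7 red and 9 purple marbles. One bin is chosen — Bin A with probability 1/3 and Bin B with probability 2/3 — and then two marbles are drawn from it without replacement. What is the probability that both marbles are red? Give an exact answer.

127/660

From Bin A: P(both red) = (6/12)(5/11) = 5/22.
From Bin B: P(both red) = (7/16)(6/15) = 7/40.
Total probability = (1/3)(5/22) + (2/3)(7/40) = 127/660.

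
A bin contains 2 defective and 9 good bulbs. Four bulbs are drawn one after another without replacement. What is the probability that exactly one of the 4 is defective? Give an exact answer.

28/55

One ordering (defective drawn first) has probability 2/11 × 9/10 × 8/9 × 7/8 = 1008/7920 = 7/55.
There are C(4,1) = 4 such orderings, each equally likely, so P = 4 × 7/55 = 28/55.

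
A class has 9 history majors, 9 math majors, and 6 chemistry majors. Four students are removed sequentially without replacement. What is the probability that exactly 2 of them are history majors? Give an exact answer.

90/253

One ordering (history majors drawn first) has probability 9/24 × 8/23 × 15/22 × 14/21 = 15120/255024 = 15/253.
There are C(4,2) = 6 such orderings, each equally likely, so P = 6 × 15/253 = 90/253.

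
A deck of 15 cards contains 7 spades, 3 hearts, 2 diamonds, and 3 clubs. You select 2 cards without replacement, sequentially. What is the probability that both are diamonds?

P(all diamonds) = 2/15 × 1/14 = 2/210 = 1/105.

1/105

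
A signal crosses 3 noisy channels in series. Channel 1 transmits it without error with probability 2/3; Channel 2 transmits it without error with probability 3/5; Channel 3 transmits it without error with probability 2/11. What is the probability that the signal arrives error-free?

Each stage is reached only if all earlier stages succeed, so
P = 2/3 × 3/5 × 2/11 = 12/165 = 4/55.

4/55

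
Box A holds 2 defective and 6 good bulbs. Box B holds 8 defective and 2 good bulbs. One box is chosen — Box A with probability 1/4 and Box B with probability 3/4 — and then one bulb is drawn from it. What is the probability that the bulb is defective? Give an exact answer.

53/80

From Box A: P(defective) = 2/8.
From Box B: P(defective) = 8/10.
Total probability = (1/4)(2/8) + (3/4)(8/10) = 53/80.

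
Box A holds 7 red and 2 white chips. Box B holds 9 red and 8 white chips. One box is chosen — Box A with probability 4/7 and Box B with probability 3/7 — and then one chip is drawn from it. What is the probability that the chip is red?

From Box A: P(red) = 7/9.
From Box B: P(red) = 9/17.
Total probability = (4/7)(7/9) + (3/7)(9/17) = 719/1071.

719/1071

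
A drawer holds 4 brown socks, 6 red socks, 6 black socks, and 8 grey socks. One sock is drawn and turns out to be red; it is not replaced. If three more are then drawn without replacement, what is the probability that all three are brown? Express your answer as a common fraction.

After the first draw, 4 of the remaining 23 socks are brown.
P = 4/23 × 3/22 × 2/21 = 24/10626 = 4/1771.

4/1771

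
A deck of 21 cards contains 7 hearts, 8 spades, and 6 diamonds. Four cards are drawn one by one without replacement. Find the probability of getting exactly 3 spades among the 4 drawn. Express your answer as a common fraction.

104/855

One ordering (spades drawn first) has probability 8/21 × 7/20 × 6/19 × 13/18 = 4368/143640 = 26/855.
There are C(4,3) = 4 such orderings, each equally likely, so P = 4 × 26/855 = 104/855.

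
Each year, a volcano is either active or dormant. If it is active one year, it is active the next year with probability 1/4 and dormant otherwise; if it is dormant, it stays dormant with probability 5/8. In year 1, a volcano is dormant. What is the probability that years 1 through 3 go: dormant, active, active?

3/32

Year 1 is given. For each transition, use the conditional probability from the current state:
P(active | dormant) = 3/8; P(active | active) = 1/4.
P = 3/8 × 1/4 = 3/32.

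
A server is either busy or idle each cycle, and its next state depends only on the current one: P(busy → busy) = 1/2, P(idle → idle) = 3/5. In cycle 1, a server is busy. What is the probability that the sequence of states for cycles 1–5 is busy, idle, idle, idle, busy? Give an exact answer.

Cycle 1 is given. For each transition, use the conditional probability from the current state:
P(idle | busy) = 1/2; P(idle | idle) = 3/5; P(idle | idle) = 3/5; P(busy | idle) = 2/5.
P = 1/2 × 3/5 × 3/5 × 2/5 = 18/250 = 9/125.

9/125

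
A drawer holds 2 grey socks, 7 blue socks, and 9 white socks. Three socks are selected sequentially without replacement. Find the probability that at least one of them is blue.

P(no blue) = 11/18 × 10/17 × 9/16 = 990/4896 = 55/272.
P(at least one) = 1 − 55/272 = 217/272.

217/272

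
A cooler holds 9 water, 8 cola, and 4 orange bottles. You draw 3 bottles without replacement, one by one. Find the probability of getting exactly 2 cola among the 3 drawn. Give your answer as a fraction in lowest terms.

One ordering (cola drawn first) has probability 8/21 × 7/20 × 13/19 = 728/7980 = 26/285.
There are C(3,2) = 3 such orderings, each equally likely, so P = 3 × 26/285 = 26/95.

26/95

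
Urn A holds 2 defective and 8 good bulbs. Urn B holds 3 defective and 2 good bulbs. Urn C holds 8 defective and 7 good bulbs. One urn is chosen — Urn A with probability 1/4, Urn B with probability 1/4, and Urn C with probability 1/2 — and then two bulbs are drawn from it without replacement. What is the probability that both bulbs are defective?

77/360

From Urn A: P(both defective) = (2/10)(1/9) = 1/45.
From Urn B: P(both defective) = (3/5)(2/4) = 3/10.
From Urn C: P(both defective) = (8/15)(7/14) = 4/15.
Total probability = (1/4)(1/45) + (1/4)(3/10) + (1/2)(4/15) = 77/360.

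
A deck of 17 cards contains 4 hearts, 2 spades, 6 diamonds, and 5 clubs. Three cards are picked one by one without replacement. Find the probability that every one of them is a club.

P = 5/17 × 4/16 × 3/15 = 60/4080 = 1/68.

1/68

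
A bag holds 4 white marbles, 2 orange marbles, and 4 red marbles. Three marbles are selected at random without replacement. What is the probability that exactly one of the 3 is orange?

7/15

One ordering (orange drawn first) has probability 2/10 × 8/9 × 7/8 = 112/720 = 7/45.
There are C(3,1) = 3 such orderings, each equally likely, so P = 3 × 7/45 = 7/15.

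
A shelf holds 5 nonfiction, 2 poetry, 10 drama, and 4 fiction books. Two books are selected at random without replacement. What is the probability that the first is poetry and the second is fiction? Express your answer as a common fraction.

2/105

Each draw changes the counts, so multiply the conditional probabilities along the sequence:
P = 2/21 × 4/20 = 8/420 = 2/105.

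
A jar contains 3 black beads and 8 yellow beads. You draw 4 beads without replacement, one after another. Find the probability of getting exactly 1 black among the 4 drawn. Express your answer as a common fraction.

One ordering (black drawn first) has probability 3/11 × 8/10 × 7/9 × 6/8 = 1008/7920 = 7/55.
There are C(4,1) = 4 such orderings, each equally likely, so P = 4 × 7/55 = 28/55.

28/55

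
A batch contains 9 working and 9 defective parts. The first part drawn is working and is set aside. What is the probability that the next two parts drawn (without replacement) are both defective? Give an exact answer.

9/34

After the first draw, 9 of the remaining 17 parts are defective.
P = 9/17 × 8/16 = 72/272 = 9/34.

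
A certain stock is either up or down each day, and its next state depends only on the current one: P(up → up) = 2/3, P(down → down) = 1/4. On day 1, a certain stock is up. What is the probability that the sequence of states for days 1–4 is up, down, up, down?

Day 1 is given. For each transition, use the conditional probability from the current state:
P(down | up) = 1/3; P(up | down) = 3/4; P(down | up) = 1/3.
P = 1/3 × 3/4 × 1/3 = 3/36 = 1/12.

1/12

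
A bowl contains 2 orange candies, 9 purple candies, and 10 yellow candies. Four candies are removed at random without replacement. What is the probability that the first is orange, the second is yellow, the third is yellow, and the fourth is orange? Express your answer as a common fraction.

1/798

Multiply the probability of each draw given the previous ones:
P = 2/21 × 10/20 × 9/19 × 1/18 = 180/143640 = 1/798.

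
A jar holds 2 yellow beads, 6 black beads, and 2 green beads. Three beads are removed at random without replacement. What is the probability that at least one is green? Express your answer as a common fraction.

P(no green) = 8/10 × 7/9 × 6/8 = 336/720 = 7/15.
P(at least one) = 1 − 7/15 = 8/15.

8/15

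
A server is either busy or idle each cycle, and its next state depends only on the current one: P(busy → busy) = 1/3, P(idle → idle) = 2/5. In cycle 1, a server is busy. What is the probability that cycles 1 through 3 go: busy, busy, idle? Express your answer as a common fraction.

Cycle 1 is given. For each transition, use the conditional probability from the current state:
P(busy | busy) = 1/3; P(idle | busy) = 2/3.
P = 1/3 × 2/3 = 2/9.

2/9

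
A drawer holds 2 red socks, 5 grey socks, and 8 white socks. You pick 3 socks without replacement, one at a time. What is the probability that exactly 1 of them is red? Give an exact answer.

One ordering (red drawn first) has probability 2/15 × 13/14 × 12/13 = 312/2730 = 4/35.
There are C(3,1) = 3 such orderings, each equally likely, so P = 3 × 4/35 = 12/35.

12/35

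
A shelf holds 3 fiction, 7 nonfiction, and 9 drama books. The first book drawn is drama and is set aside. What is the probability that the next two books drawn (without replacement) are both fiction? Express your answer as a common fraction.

After the first draw, 3 of the remaining 18 books are fiction.
P = 3/18 × 2/17 = 6/306 = 1/51.

1/51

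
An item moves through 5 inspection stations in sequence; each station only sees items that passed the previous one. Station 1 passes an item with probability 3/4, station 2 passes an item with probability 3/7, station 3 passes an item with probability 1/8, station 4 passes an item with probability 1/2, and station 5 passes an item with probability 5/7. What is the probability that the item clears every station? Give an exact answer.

45/3136

Multiplying along the chain,
P = 3/4 × 3/7 × 1/8 × 1/2 × 5/7 = 45/3136.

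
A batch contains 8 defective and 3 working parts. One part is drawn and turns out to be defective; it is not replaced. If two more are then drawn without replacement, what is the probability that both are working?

1/15

With the first part removed, 3 working remain out of 10.
P = 3/10 × 2/9 = 6/90 = 1/15.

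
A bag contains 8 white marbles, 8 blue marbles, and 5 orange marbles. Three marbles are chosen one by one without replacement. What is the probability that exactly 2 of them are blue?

One ordering (blue drawn first) has probability 8/21 × 7/20 × 13/19 = 728/7980 = 26/285.
There are C(3,2) = 3 such orderings, each equally likely, so P = 3 × 26/285 = 26/95.

26/95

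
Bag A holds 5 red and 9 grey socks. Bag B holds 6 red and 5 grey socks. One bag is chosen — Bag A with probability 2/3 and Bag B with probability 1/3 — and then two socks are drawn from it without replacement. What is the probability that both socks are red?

From Bag A: P(both red) = (5/14)(4/13) = 10/91.
From Bag B: P(both red) = (6/11)(5/10) = 3/11.
Total probability = (2/3)(10/91) + (1/3)(3/11) = 493/3003.

493/3003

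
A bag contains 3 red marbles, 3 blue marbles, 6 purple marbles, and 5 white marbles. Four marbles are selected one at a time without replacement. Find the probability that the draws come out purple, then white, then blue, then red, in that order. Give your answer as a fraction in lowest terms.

9/1904

Multiply the probability of each draw given the previous ones:
P = 6/17 × 5/16 × 3/15 × 3/14 = 270/57120 = 9/1904.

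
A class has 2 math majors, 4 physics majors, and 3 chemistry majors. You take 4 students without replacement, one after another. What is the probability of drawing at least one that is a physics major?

121/126

P(no physics majors) = 5/9 × 4/8 × 3/7 × 2/6 = 120/3024 = 5/126.
P(at least one) = 1 − 5/126 = 121/126.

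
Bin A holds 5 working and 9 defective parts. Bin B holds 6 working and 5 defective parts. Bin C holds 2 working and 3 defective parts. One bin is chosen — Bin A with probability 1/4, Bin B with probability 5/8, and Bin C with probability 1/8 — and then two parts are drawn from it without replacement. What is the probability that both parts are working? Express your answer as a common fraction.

From Bin A: P(both working) = (5/14)(4/13) = 10/91.
From Bin B: P(both working) = (6/11)(5/10) = 3/11.
From Bin C: P(both working) = (2/5)(1/4) = 1/10.
Total probability = (1/4)(10/91) + (5/8)(3/11) + (1/8)(1/10) = 16851/80080.

16851/80080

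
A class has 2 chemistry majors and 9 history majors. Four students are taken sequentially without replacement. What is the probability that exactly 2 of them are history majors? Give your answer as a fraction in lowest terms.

6/55

One ordering (history majors drawn first) has probability 9/11 × 8/10 × 2/9 × 1/8 = 144/7920 = 1/55.
There are C(4,2) = 6 such orderings, each equally likely, so P = 6 × 1/55 = 6/55.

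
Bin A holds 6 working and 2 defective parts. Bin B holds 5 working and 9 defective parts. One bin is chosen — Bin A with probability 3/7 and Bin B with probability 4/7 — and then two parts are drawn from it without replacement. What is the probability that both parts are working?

745/2548

From Bin A: P(both working) = (6/8)(5/7) = 15/28.
From Bin B: P(both working) = (5/14)(4/13) = 10/91.
Total probability = (3/7)(15/28) + (4/7)(10/91) = 745/2548.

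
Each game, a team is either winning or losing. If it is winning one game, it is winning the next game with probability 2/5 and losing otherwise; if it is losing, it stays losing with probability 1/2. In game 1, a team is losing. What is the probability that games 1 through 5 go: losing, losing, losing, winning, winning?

Game 1 is given. For each transition, use the conditional probability from the current state:
P(losing | losing) = 1/2; P(losing | losing) = 1/2; P(winning | losing) = 1/2; P(winning | winning) = 2/5.
P = 1/2 × 1/2 × 1/2 × 2/5 = 2/40 = 1/20.

1/20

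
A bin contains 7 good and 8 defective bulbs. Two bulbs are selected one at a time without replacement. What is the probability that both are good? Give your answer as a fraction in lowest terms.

1/5

P(all good) = 7/15 × 6/14 = 42/210 = 1/5.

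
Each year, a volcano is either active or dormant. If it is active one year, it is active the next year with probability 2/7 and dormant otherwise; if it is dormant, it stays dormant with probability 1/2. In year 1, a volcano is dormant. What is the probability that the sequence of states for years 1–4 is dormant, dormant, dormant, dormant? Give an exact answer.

Year 1 is given. For each transition, use the conditional probability from the current state:
P(dormant | dormant) = 1/2; P(dormant | dormant) = 1/2; P(dormant | dormant) = 1/2.
P = 1/2 × 1/2 × 1/2 = 1/8.

1/8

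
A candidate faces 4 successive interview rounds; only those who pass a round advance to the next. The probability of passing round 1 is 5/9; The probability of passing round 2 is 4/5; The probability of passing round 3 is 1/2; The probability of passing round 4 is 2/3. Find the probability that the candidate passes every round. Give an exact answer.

Each stage is reached only if all earlier stages succeed, so
P = 5/9 × 4/5 × 1/2 × 2/3 = 40/270 = 4/27.

4/27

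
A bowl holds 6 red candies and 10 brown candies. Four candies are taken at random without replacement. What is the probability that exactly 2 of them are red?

One ordering (red drawn first) has probability 6/16 × 5/15 × 10/14 × 9/13 = 2700/43680 = 45/728.
There are C(4,2) = 6 such orderings, each equally likely, so P = 6 × 45/728 = 135/364.

135/364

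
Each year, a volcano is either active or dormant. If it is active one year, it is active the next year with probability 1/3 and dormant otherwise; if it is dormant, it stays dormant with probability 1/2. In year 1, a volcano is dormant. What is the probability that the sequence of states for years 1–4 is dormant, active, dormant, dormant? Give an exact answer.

1/6

Year 1 is given. For each transition, use the conditional probability from the current state:
P(active | dormant) = 1/2; P(dormant | active) = 2/3; P(dormant | dormant) = 1/2.
P = 1/2 × 2/3 × 1/2 = 2/12 = 1/6.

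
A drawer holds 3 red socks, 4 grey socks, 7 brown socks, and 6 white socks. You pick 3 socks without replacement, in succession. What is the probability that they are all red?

1/1140

P(all red) = 3/20 × 2/19 × 1/18 = 6/6840 = 1/1140.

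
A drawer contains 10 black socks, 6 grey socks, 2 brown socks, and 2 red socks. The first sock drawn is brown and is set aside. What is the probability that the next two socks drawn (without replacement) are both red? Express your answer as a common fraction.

1/171

After the first draw, 2 of the remaining 19 socks are red.
P = 2/19 × 1/18 = 2/342 = 1/171.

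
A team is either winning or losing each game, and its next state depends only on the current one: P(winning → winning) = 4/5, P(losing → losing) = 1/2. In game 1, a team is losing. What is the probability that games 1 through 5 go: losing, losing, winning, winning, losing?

1/25

Game 1 is given. For each transition, use the conditional probability from the current state:
P(losing | losing) = 1/2; P(winning | losing) = 1/2; P(winning | winning) = 4/5; P(losing | winning) = 1/5.
P = 1/2 × 1/2 × 4/5 × 1/5 = 4/100 = 1/25.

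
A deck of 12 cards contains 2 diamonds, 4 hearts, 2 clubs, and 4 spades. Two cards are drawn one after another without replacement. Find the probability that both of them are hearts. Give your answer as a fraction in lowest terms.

P(all hearts) = 4/12 × 3/11 = 12/132 = 1/11.

1/11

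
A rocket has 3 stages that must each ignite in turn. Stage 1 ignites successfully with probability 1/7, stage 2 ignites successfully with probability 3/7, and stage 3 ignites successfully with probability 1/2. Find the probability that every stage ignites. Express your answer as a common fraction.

Multiplying along the chain,
P = 1/7 × 3/7 × 1/2 = 3/98.

3/98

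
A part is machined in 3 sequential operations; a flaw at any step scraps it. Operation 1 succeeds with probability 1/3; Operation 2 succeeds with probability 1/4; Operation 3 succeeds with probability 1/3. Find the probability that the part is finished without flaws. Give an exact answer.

1/36

Multiplying along the chain,
P = 1/3 × 1/4 × 1/3 = 1/36.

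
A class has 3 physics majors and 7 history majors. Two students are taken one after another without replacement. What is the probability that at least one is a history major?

P(no history majors) = 3/10 × 2/9 = 6/90 = 1/15.
P(at least one) = 1 − 1/15 = 14/15.

14/15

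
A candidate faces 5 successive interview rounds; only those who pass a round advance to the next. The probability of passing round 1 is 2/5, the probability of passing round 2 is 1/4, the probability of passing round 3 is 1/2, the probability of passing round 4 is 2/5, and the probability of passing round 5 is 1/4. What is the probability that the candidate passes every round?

Multiplying along the chain,
P = 2/5 × 1/4 × 1/2 × 2/5 × 1/4 = 4/800 = 1/200.

1/200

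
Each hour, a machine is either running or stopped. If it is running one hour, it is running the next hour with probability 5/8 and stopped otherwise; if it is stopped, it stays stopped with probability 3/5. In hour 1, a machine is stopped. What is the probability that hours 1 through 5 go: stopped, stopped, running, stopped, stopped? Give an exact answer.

27/500

Hour 1 is given. For each transition, use the conditional probability from the current state:
P(stopped | stopped) = 3/5; P(running | stopped) = 2/5; P(stopped | running) = 3/8; P(stopped | stopped) = 3/5.
P = 3/5 × 2/5 × 3/8 × 3/5 = 54/1000 = 27/500.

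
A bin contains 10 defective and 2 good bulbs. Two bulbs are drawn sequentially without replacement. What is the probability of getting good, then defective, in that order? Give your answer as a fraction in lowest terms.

5/33

Chain rule:
P = 2/12 × 10/11 = 20/132 = 5/33.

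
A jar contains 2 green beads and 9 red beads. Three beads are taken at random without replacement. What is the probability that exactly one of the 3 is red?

3/55

One ordering (red drawn first) has probability 9/11 × 2/10 × 1/9 = 18/990 = 1/55.
There are C(3,1) = 3 such orderings, each equally likely, so P = 3 × 1/55 = 3/55.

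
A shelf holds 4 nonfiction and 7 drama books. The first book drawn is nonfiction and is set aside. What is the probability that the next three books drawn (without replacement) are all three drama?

7/24

With the first book removed, 7 drama remain out of 10.
P = 7/10 × 6/9 × 5/8 = 210/720 = 7/24.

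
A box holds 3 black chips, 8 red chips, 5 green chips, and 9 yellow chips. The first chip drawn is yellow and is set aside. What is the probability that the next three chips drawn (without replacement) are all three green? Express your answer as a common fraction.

5/1012

After the first draw, 5 of the remaining 24 chips are green.
P = 5/24 × 4/23 × 3/22 = 60/12144 = 5/1012.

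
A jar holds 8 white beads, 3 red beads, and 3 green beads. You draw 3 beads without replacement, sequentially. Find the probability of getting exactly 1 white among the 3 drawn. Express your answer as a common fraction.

30/91

One ordering (white drawn first) has probability 8/14 × 6/13 × 5/12 = 240/2184 = 10/91.
There are C(3,1) = 3 such orderings, each equally likely, so P = 3 × 10/91 = 30/91.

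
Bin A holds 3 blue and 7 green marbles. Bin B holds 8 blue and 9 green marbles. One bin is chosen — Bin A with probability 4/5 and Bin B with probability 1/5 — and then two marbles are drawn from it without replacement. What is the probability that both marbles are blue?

241/2550

From Bin A: P(both blue) = (3/10)(2/9) = 1/15.
From Bin B: P(both blue) = (8/17)(7/16) = 7/34.
Total probability = (4/5)(1/15) + (1/5)(7/34) = 241/2550.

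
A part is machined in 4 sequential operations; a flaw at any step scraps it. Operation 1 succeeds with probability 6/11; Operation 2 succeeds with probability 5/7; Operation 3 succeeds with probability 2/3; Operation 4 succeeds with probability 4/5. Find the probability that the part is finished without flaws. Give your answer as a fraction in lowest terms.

16/77

The events are sequential, so multiply the conditional probabilities:
P = 6/11 × 5/7 × 2/3 × 4/5 = 240/1155 = 16/77.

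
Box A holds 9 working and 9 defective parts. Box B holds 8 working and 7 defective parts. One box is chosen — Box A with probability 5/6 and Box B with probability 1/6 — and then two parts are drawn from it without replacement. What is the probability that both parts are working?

184/765

From Box A: P(both working) = (9/18)(8/17) = 4/17.
From Box B: P(both working) = (8/15)(7/14) = 4/15.
Total probability = (5/6)(4/17) + (1/6)(4/15) = 184/765.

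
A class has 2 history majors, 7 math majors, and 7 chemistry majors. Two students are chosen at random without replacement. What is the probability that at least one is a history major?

P(no history majors) = 14/16 × 13/15 = 182/240 = 91/120.
P(at least one) = 1 − 91/120 = 29/120.

29/120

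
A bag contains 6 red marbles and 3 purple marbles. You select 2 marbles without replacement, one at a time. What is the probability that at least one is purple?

7/12

P(no purple) = 6/9 × 5/8 = 30/72 = 5/12.
P(at least one) = 1 − 5/12 = 7/12.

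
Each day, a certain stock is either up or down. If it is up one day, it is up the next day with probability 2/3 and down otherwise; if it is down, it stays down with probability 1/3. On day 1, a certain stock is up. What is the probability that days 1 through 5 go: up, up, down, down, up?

4/81

Day 1 is given. For each transition, use the conditional probability from the current state:
P(up | up) = 2/3; P(down | up) = 1/3; P(down | down) = 1/3; P(up | down) = 2/3.
P = 2/3 × 1/3 × 1/3 × 2/3 = 4/81.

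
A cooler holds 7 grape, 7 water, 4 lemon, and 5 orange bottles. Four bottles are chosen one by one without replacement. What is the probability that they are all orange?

P = 5/23 × 4/22 × 3/21 × 2/20 = 120/212520 = 1/1771.

1/1771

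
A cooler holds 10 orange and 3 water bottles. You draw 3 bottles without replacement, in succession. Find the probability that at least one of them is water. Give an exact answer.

83/143

P(no water) = 10/13 × 9/12 × 8/11 = 720/1716 = 60/143.
P(at least one) = 1 − 60/143 = 83/143.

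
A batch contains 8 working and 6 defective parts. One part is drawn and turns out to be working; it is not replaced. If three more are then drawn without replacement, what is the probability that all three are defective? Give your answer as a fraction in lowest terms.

10/143

With the first part removed, 6 defective remain out of 13.
P = 6/13 × 5/12 × 4/11 = 120/1716 = 10/143.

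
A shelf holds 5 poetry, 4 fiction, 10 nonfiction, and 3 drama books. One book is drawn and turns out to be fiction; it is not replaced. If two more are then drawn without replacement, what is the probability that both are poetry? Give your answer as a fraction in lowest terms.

With the first book removed, 5 poetry remain out of 21.
P = 5/21 × 4/20 = 20/420 = 1/21.

1/21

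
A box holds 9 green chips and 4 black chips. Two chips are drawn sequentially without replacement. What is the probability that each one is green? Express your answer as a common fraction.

P = 9/13 × 8/12 = 72/156 = 6/13.

6/13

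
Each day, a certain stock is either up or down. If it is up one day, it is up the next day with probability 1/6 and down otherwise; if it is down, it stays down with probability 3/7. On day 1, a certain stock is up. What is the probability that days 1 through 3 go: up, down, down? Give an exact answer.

5/14

Day 1 is given. For each transition, use the conditional probability from the current state:
P(down | up) = 5/6; P(down | down) = 3/7.
P = 5/6 × 3/7 = 15/42 = 5/14.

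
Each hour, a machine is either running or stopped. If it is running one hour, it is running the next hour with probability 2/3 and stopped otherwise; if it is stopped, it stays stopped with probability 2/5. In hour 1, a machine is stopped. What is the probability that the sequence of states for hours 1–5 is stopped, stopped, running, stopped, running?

Hour 1 is given. For each transition, use the conditional probability from the current state:
P(stopped | stopped) = 2/5; P(running | stopped) = 3/5; P(stopped | running) = 1/3; P(running | stopped) = 3/5.
P = 2/5 × 3/5 × 1/3 × 3/5 = 18/375 = 6/125.

6/125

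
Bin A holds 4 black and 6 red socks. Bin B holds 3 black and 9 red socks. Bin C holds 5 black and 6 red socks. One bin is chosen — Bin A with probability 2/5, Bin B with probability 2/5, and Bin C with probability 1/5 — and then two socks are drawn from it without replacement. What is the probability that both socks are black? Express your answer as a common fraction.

From Bin A: P(both black) = (4/10)(3/9) = 2/15.
From Bin B: P(both black) = (3/12)(2/11) = 1/22.
From Bin C: P(both black) = (5/11)(4/10) = 2/11.
Total probability = (2/5)(2/15) + (2/5)(1/22) + (1/5)(2/11) = 89/825.

89/825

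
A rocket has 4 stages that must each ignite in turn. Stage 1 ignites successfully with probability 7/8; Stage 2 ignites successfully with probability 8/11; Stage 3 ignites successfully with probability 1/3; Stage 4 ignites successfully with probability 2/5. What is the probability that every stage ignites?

The events are sequential, so multiply the conditional probabilities:
P = 7/8 × 8/11 × 1/3 × 2/5 = 112/1320 = 14/165.

14/165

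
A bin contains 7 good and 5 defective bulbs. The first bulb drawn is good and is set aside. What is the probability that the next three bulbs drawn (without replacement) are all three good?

After the first draw, 6 of the remaining 11 bulbs are good.
P = 6/11 × 5/10 × 4/9 = 120/990 = 4/33.

4/33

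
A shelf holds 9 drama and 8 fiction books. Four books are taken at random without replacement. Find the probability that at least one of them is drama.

P(no drama) = 8/17 × 7/16 × 6/15 × 5/14 = 1680/57120 = 1/34.
P(at least one) = 1 − 1/34 = 33/34.

33/34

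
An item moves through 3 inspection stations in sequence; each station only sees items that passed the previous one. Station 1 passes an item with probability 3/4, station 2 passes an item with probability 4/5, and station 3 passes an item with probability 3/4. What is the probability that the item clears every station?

The events are sequential, so multiply the conditional probabilities:
P = 3/4 × 4/5 × 3/4 = 36/80 = 9/20.

9/20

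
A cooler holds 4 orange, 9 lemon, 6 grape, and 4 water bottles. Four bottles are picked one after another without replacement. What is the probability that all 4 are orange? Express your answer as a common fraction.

P(every draw is orange) = 4/23 × 3/22 × 2/21 × 1/20 = 24/212520 = 1/8855.

1/8855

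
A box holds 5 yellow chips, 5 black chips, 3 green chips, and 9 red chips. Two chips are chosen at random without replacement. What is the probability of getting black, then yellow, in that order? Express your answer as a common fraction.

Each draw changes the counts, so multiply the conditional probabilities along the sequence:
P = 5/22 × 5/21 = 25/462.

25/462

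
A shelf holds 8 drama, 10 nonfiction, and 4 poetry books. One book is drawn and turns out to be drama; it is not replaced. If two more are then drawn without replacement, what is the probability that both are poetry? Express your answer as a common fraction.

1/35

After the first draw, 4 of the remaining 21 books are poetry.
P = 4/21 × 3/20 = 12/420 = 1/35.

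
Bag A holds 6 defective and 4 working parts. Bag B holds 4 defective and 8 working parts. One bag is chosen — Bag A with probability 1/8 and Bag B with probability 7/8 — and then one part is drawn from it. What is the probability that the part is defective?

From Bag A: P(defective) = 6/10.
From Bag B: P(defective) = 4/12.
Total probability = (1/8)(6/10) + (7/8)(4/12) = 11/30.

11/30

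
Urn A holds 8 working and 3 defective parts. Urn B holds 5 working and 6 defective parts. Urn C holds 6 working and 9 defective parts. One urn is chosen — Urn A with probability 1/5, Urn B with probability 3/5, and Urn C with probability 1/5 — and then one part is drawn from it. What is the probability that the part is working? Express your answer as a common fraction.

137/275

From Urn A: P(working) = 8/11.
From Urn B: P(working) = 5/11.
From Urn C: P(working) = 6/15.
Total probability = (1/5)(8/11) + (3/5)(5/11) + (1/5)(6/15) = 137/275.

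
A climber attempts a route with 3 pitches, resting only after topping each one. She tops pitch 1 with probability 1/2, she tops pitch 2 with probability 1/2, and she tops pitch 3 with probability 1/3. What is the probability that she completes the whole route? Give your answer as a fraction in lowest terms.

Each stage is reached only if all earlier stages succeed, so
P = 1/2 × 1/2 × 1/3 = 1/12.

1/12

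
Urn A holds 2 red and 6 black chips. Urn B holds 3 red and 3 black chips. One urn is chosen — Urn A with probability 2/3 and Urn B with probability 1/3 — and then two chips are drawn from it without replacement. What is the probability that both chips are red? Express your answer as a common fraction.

19/210

From Urn A: P(both red) = (2/8)(1/7) = 1/28.
From Urn B: P(both red) = (3/6)(2/5) = 1/5.
Total probability = (2/3)(1/28) + (1/3)(1/5) = 19/210.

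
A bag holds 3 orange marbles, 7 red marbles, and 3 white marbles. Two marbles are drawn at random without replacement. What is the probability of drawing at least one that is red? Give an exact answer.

21/26

P(no red) = 6/13 × 5/12 = 30/156 = 5/26.
P(at least one) = 1 − 5/26 = 21/26.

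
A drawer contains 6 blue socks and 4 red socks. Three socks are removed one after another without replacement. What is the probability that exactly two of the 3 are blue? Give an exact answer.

1/2

One ordering (blue drawn first) has probability 6/10 × 5/9 × 4/8 = 120/720 = 1/6.
There are C(3,2) = 3 such orderings, each equally likely, so P = 3 × 1/6 = 1/2.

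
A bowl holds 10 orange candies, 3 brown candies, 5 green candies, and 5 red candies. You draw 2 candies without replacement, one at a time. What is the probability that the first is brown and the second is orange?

15/253

Each draw changes the counts, so multiply the conditional probabilities along the sequence:
P = 3/23 × 10/22 = 30/506 = 15/253.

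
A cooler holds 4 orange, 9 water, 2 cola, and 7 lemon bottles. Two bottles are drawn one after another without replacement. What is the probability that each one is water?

P(all water) = 9/22 × 8/21 = 72/462 = 12/77.

12/77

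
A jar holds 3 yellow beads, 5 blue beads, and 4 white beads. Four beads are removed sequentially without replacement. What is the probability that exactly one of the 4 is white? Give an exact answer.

224/495

One ordering (white drawn first) has probability 4/12 × 8/11 × 7/10 × 6/9 = 1344/11880 = 56/495.
There are C(4,1) = 4 such orderings, each equally likely, so P = 4 × 56/495 = 224/495.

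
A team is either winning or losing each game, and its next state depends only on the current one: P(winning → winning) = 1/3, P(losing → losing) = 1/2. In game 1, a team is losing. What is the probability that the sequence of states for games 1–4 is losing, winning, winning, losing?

1/9

Game 1 is given. For each transition, use the conditional probability from the current state:
P(winning | losing) = 1/2; P(winning | winning) = 1/3; P(losing | winning) = 2/3.
P = 1/2 × 1/3 × 2/3 = 2/18 = 1/9.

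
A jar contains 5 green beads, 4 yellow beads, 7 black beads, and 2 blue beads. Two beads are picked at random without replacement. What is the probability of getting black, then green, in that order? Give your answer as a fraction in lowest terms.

35/306

Each draw changes the counts, so multiply the conditional probabilities along the sequence:
P = 7/18 × 5/17 = 35/306.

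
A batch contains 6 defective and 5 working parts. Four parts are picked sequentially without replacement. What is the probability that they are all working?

P = 5/11 × 4/10 × 3/9 × 2/8 = 120/7920 = 1/66.

1/66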